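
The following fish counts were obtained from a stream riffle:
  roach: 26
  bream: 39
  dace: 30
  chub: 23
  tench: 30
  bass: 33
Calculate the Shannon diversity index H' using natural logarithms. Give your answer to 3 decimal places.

1.778

Total N = 26+39+30+23+30+33 = 181, so the proportions are 0.14365, 0.21547, 0.16575, 0.12707, 0.16575, 0.18232 (working shown to 5 dp, full precision carried).
Each pᵢ ln pᵢ term: 0.14365×(-1.94040)=-0.27873, 0.21547×(-1.53494)=-0.33073, 0.16575×(-1.79730)=-0.29789, 0.12707×(-2.06300)=-0.26215, 0.16575×(-1.79730)=-0.29789, 0.18232×(-1.70199)=-0.31031.
Sum = -1.77771, so H' = 1.778.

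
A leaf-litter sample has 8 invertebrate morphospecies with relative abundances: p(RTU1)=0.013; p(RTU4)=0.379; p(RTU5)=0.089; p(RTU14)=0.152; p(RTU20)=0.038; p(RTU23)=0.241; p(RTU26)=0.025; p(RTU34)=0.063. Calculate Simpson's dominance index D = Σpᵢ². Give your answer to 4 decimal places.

D = 0.013² + 0.379² + 0.089² + 0.152² + 0.038² + 0.241² + 0.025² + 0.063² = 0.000169 + 0.143641 + 0.007921 + 0.023104 + 0.001444 + 0.058081 + 0.000625 + 0.003969 = 0.238954 (working shown to 6 dp, full precision carried).
To 4 decimal places, D = 0.2390.

0.2390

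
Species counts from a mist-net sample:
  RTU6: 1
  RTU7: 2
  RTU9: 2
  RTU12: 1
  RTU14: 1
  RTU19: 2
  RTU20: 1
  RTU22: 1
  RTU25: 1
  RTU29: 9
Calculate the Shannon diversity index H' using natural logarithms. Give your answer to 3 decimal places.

1.905

Total N = 1+2+2+1+1+2+1+1+1+9 = 21, so the proportions are 0.04762, 0.09524, 0.09524, 0.04762, 0.04762, 0.09524, 0.04762, 0.04762, 0.04762, 0.42857 (working shown to 5 dp, full precision carried).
Each pᵢ ln pᵢ term: 0.04762×(-3.04452)=-0.14498, 0.09524×(-2.35138)=-0.22394, 0.09524×(-2.35138)=-0.22394, 0.04762×(-3.04452)=-0.14498, 0.04762×(-3.04452)=-0.14498, 0.09524×(-2.35138)=-0.22394, 0.04762×(-3.04452)=-0.14498, 0.04762×(-3.04452)=-0.14498, 0.04762×(-3.04452)=-0.14498, 0.42857×(-0.84730)=-0.36313.
Sum = -1.90481, so H' = 1.905.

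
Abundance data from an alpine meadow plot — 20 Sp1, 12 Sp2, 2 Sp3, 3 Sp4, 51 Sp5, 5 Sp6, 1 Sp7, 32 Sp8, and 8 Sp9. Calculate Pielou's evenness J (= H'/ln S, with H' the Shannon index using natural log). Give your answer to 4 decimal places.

0.7669

Total N = 20+12+2+3+51+5+1+32+8 = 134, so the proportions are 0.149254, 0.089552, 0.014925, 0.022388, 0.380597, 0.037313, 0.007463, 0.238806, 0.059701 (working shown to 6 dp, full precision carried).
H' = −Σ pᵢ ln pᵢ = −((-0.283897) + (-0.216084) + (-0.062757) + (-0.085057) + (-0.367662) + (-0.122702) + (-0.036551) + (-0.341995) + (-0.168263)) = 1.684966.
With S = 9 species, ln S = 2.197225, so J = 1.684966/2.197225 = 0.766861, i.e. 0.7669 to 4 decimal places.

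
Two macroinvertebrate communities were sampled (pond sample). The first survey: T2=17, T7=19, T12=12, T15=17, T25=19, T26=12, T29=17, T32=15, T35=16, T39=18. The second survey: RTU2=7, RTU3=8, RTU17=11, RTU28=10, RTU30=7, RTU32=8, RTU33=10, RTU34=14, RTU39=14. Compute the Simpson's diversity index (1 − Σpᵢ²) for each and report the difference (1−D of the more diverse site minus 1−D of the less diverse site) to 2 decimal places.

The first survey: N=162, proportions 0.104938, 0.117284, 0.074074, 0.104938, 0.117284, 0.074074, 0.104938, 0.092593, 0.098765, 0.111111, giving 1−D = 0.897805 (working shown to 6 dp, full precision carried).
The second survey: N=89, proportions 0.078652, 0.089888, 0.123596, 0.11236, 0.078652, 0.089888, 0.11236, 0.157303, 0.157303, giving 1−D = 0.881454.
Difference = |0.897805 − 0.881454| = 0.016351, i.e. 0.02 to 2 decimal places.

0.02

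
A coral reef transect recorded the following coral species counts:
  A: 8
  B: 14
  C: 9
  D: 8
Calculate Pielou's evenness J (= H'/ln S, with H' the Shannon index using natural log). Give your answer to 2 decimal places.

0.98

Total N = 8+14+9+8 = 39, so the proportions are 0.2051, 0.359, 0.2308, 0.2051 (working shown to 4 dp, full precision carried).
H' = −Σ pᵢ ln pᵢ = −((-0.3249) + (-0.3678) + (-0.3384) + (-0.3249)) = 1.3561.
With S = 4 species, ln S = 1.3863, so J = 1.3561/1.3863 = 0.9782, i.e. 0.98 to 2 decimal places.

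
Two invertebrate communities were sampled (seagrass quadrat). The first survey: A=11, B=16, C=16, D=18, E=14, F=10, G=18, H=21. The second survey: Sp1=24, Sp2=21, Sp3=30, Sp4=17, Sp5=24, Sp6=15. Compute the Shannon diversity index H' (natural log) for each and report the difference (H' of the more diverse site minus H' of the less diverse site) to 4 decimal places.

The first survey: N=124, proportions 0.08871, 0.129032, 0.129032, 0.145161, 0.112903, 0.080645, 0.145161, 0.169355, giving H' = 2.053663 (working shown to 6 dp, full precision carried).
The second survey: N=131, proportions 0.183206, 0.160305, 0.229008, 0.129771, 0.183206, 0.114504, giving H' = 1.766015.
Difference = |2.053663 − 1.766015| = 0.287648, i.e. 0.2876 to 4 decimal places.

0.2876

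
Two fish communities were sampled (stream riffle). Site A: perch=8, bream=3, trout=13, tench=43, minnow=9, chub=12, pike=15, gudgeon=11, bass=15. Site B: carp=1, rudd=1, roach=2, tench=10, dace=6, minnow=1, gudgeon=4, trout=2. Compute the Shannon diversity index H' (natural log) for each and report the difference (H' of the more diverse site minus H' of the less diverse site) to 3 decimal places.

Site A: N=129, proportions 0.06202, 0.02326, 0.10078, 0.33333, 0.06977, 0.09302, 0.11628, 0.08527, 0.11628, giving H' = 1.97439 (working shown to 5 dp, full precision carried).
Site B: N=27, proportions 0.03704, 0.03704, 0.07407, 0.37037, 0.22222, 0.03704, 0.14815, 0.07407, giving H' = 1.73679.
Difference = |1.97439 − 1.73679| = 0.23760, i.e. 0.238 to 3 decimal places.

0.238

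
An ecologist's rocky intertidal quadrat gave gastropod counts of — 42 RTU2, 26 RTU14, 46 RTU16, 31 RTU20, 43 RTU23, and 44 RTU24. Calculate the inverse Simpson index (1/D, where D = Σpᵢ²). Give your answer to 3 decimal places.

Total N = 42+26+46+31+43+44 = 232, so the proportions are 0.1810345, 0.112069, 0.1982759, 0.1336207, 0.1853448, 0.1896552 (working shown to 7 dp, full precision carried).
D = 0.1810345² + 0.112069² + 0.1982759² + 0.1336207² + 0.1853448² + 0.1896552² = 0.0327735 + 0.0125595 + 0.0393133 + 0.0178545 + 0.0343527 + 0.0359691 = 0.1728225.
So 1/D = 5.78628, i.e. 5.786 to 3 decimal places.

5.786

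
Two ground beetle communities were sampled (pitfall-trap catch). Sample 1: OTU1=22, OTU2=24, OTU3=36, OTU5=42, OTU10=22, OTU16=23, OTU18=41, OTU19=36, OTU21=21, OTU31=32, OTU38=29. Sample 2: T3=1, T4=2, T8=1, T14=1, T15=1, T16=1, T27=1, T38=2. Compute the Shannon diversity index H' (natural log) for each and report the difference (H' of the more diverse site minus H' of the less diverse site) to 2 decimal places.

Sample 1: N=328, proportions 0.067073, 0.073171, 0.109756, 0.128049, 0.067073, 0.070122, 0.125, 0.109756, 0.064024, 0.097561, 0.088415, giving H' = 2.365765 (working shown to 6 dp, full precision carried).
Sample 2: N=10, proportions 0.1, 0.2, 0.1, 0.1, 0.1, 0.1, 0.1, 0.2, giving H' = 2.025326.
Difference = |2.365765 − 2.025326| = 0.340439, i.e. 0.34 to 2 decimal places.

0.34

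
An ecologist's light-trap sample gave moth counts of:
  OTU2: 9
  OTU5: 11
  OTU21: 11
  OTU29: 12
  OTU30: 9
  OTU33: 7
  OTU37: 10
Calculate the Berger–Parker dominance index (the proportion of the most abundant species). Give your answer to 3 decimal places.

Total N = 9+11+11+12+9+7+10 = 69, so the proportions are 0.13043, 0.15942, 0.15942, 0.17391, 0.13043, 0.10145, 0.14493 (working shown to 5 dp, full precision carried).
The largest proportion is 0.17391, i.e. d = 0.174 to 3 decimal places.

0.174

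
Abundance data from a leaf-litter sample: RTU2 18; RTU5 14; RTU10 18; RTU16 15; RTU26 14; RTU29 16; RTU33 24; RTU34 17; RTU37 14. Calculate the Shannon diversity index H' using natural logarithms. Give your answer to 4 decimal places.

Total N = 18+14+18+15+14+16+24+17+14 = 150, so the proportions are 0.12, 0.093333, 0.12, 0.1, 0.093333, 0.106667, 0.16, 0.113333, 0.093333 (working shown to 6 dp, full precision carried).
Each pᵢ ln pᵢ term: 0.12×(-2.120264)=-0.254432, 0.093333×(-2.371578)=-0.221347, 0.12×(-2.120264)=-0.254432, 0.1×(-2.302585)=-0.230259, 0.093333×(-2.371578)=-0.221347, 0.106667×(-2.238047)=-0.238725, 0.16×(-1.832581)=-0.293213, 0.113333×(-2.177422)=-0.246774, 0.093333×(-2.371578)=-0.221347.
Sum = -2.181876, so H' = 2.1819.

2.1819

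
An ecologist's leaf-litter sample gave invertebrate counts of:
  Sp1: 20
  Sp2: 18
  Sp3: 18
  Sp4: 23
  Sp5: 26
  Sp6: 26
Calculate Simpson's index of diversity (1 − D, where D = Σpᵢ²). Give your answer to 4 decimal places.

Total N = 20+18+18+23+26+26 = 131, so the proportions are 0.152672, 0.137405, 0.137405, 0.175573, 0.198473, 0.198473 (working shown to 6 dp, full precision carried).
D = 0.152672² + 0.137405² + 0.137405² + 0.175573² + 0.198473² + 0.198473² = 0.023309 + 0.018880 + 0.018880 + 0.030826 + 0.039392 + 0.039392 = 0.170678.
So 1 − D = 0.829322, i.e. 0.8293 to 4 decimal places.

0.8293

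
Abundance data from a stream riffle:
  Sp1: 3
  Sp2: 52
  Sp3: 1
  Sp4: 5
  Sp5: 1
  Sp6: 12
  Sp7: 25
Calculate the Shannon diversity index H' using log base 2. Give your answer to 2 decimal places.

1.86

Total N = 3+52+1+5+1+12+25 = 99, so the proportions are 0.0303, 0.5253, 0.0101, 0.0505, 0.0101, 0.1212, 0.2525 (working shown to 4 dp, full precision carried).
Each pᵢ log₂ pᵢ term: 0.0303×(-5.0444)=-0.1529, 0.5253×(-0.9289)=-0.4879, 0.0101×(-6.6294)=-0.0670, 0.0505×(-4.3074)=-0.2175, 0.0101×(-6.6294)=-0.0670, 0.1212×(-3.0444)=-0.3690, 0.2525×(-1.9855)=-0.5014.
Sum = -1.8627, so H' = 1.86.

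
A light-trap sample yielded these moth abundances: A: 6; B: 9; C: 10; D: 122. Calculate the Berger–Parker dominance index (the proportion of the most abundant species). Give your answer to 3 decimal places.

0.830

Total N = 6+9+10+122 = 147, so the proportions are 0.04082, 0.06122, 0.06803, 0.82993 (working shown to 5 dp, full precision carried).
The largest proportion is 0.82993, i.e. d = 0.830 to 3 decimal places.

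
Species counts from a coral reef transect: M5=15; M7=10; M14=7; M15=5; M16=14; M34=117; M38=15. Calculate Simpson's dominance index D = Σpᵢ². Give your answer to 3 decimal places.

0.433

Total N = 15+10+7+5+14+117+15 = 183, so the proportions are 0.08197, 0.05464, 0.03825, 0.02732, 0.0765, 0.63934, 0.08197 (working shown to 5 dp, full precision carried).
D = 0.08197² + 0.05464² + 0.03825² + 0.02732² + 0.0765² + 0.63934² + 0.08197² = 0.00672 + 0.00299 + 0.00146 + 0.00075 + 0.00585 + 0.40876 + 0.00672 = 0.43325.
To 3 decimal places, D = 0.433.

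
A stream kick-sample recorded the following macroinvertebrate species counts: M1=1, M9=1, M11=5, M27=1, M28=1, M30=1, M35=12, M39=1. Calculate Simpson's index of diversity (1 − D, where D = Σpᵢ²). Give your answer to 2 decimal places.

Total N = 1+1+5+1+1+1+12+1 = 23, so the proportions are 0.0435, 0.0435, 0.2174, 0.0435, 0.0435, 0.0435, 0.5217, 0.0435 (working shown to 4 dp, full precision carried).
D = 0.0435² + 0.0435² + 0.2174² + 0.0435² + 0.0435² + 0.0435² + 0.5217² + 0.0435² = 0.0019 + 0.0019 + 0.0473 + 0.0019 + 0.0019 + 0.0019 + 0.2722 + 0.0019 = 0.3308.
So 1 − D = 0.6692, i.e. 0.67 to 2 decimal places.

0.67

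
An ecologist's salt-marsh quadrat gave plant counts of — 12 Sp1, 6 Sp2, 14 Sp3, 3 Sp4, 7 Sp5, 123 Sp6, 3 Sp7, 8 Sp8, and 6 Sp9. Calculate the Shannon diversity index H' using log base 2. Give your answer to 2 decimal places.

1.82

Total N = 12+6+14+3+7+123+3+8+6 = 182, so the proportions are 0.0659, 0.033, 0.0769, 0.0165, 0.0385, 0.6758, 0.0165, 0.044, 0.033 (working shown to 4 dp, full precision carried).
Each pᵢ log₂ pᵢ term: 0.0659×(-3.9228)=-0.2586, 0.033×(-4.9228)=-0.1623, 0.0769×(-3.7004)=-0.2846, 0.0165×(-5.9228)=-0.0976, 0.0385×(-4.7004)=-0.1808, 0.6758×(-0.5653)=-0.3820, 0.0165×(-5.9228)=-0.0976, 0.044×(-4.5078)=-0.1981, 0.033×(-4.9228)=-0.1623.
Sum = -1.8241, so H' = 1.82.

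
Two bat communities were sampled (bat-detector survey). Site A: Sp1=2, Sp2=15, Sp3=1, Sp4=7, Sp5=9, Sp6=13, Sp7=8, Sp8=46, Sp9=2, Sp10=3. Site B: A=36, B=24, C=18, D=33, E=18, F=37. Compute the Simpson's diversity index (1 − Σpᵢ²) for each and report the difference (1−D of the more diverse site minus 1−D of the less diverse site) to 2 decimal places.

0.06

Site A: N=106, proportions 0.0189, 0.1415, 0.0094, 0.066, 0.0849, 0.1226, 0.0755, 0.434, 0.0189, 0.0283, giving 1−D = 0.7577 (working shown to 4 dp, full precision carried).
Site B: N=166, proportions 0.2169, 0.1446, 0.1084, 0.1988, 0.1084, 0.2229, giving 1−D = 0.8193.
Difference = |0.7577 − 0.8193| = 0.0616, i.e. 0.06 to 2 decimal places.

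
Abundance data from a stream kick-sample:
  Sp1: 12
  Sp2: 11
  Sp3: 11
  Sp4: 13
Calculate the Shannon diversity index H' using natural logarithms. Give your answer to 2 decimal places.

1.38

Total N = 12+11+11+13 = 47, so the proportions are 0.2553, 0.234, 0.234, 0.2766 (working shown to 4 dp, full precision carried).
Each pᵢ ln pᵢ term: 0.2553×(-1.3652)=-0.3486, 0.234×(-1.4523)=-0.3399, 0.234×(-1.4523)=-0.3399, 0.2766×(-1.2852)=-0.3555.
Sum = -1.3838, so H' = 1.38.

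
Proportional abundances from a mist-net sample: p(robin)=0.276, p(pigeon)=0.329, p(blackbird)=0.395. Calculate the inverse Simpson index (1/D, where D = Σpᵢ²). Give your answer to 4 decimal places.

2.9374

D = 0.276² + 0.329² + 0.395² = 0.0761760 + 0.1082410 + 0.1560250 = 0.3404420 (working shown to 7 dp, full precision carried).
So 1/D = 2.937358, i.e. 2.9374 to 4 decimal places.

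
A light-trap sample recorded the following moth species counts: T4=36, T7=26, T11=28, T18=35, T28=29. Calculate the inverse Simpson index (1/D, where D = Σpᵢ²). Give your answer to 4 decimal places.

4.9183

Total N = 36+26+28+35+29 = 154, so the proportions are 0.23376623, 0.16883117, 0.18181818, 0.22727273, 0.18831169 (working shown to 8 dp, full precision carried).
D = 0.23376623² + 0.16883117² + 0.18181818² + 0.22727273² + 0.18831169² = 0.05464665 + 0.02850396 + 0.03305785 + 0.05165289 + 0.03546129 = 0.20332265.
So 1/D = 4.918291, i.e. 4.9183 to 4 decimal places.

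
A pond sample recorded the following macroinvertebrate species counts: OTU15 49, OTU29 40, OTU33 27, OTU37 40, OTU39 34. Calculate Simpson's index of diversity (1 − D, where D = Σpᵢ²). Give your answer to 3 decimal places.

0.793

Total N = 49+40+27+40+34 = 190, so the proportions are 0.25789, 0.21053, 0.14211, 0.21053, 0.17895 (working shown to 5 dp, full precision carried).
D = 0.25789² + 0.21053² + 0.14211² + 0.21053² + 0.17895² = 0.06651 + 0.04432 + 0.02019 + 0.04432 + 0.03202 = 0.20737.
So 1 − D = 0.79263, i.e. 0.793 to 3 decimal places.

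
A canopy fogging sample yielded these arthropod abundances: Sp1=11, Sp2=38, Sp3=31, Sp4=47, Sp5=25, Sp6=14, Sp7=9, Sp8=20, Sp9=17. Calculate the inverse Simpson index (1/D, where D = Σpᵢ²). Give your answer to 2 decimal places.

7.10

Total N = 11+38+31+47+25+14+9+20+17 = 212, so the proportions are 0.051887, 0.179245, 0.146226, 0.221698, 0.117925, 0.066038, 0.042453, 0.09434, 0.080189 (working shown to 6 dp, full precision carried).
D = 0.051887² + 0.179245² + 0.146226² + 0.221698² + 0.117925² + 0.066038² + 0.042453² + 0.09434² + 0.080189² = 0.002692 + 0.032129 + 0.021382 + 0.049150 + 0.013906 + 0.004361 + 0.001802 + 0.008900 + 0.006430 = 0.140753.
So 1/D = 7.1046, i.e. 7.10 to 2 decimal places.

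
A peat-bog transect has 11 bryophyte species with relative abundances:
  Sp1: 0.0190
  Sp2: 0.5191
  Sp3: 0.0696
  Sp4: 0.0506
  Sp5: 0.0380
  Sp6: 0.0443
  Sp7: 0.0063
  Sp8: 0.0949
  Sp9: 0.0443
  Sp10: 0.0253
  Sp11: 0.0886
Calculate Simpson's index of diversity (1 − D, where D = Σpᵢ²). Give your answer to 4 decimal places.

D = 0.019² + 0.5191² + 0.0696² + 0.0506² + 0.038² + 0.0443² + 0.0063² + 0.0949² + 0.0443² + 0.0253² + 0.0886² = 0.000361 + 0.269465 + 0.004844 + 0.002560 + 0.001444 + 0.001962 + 0.000040 + 0.009006 + 0.001962 + 0.000640 + 0.007850 = 0.300135 (working shown to 6 dp, full precision carried).
So 1 − D = 0.699865, i.e. 0.6999 to 4 decimal places.

0.6999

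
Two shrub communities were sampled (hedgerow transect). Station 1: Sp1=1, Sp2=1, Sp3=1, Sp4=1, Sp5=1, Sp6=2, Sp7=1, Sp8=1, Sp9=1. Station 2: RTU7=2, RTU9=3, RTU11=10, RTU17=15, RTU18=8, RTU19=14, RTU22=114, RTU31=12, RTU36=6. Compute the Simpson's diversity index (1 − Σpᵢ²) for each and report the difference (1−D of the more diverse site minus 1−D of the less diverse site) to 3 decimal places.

0.287

Station 1: N=10, proportions 0.1, 0.1, 0.1, 0.1, 0.1, 0.2, 0.1, 0.1, 0.1, giving 1−D = 0.88000 (working shown to 5 dp, full precision carried).
Station 2: N=184, proportions 0.01087, 0.0163, 0.05435, 0.08152, 0.04348, 0.07609, 0.61957, 0.06522, 0.03261, giving 1−D = 0.59316.
Difference = |0.88000 − 0.59316| = 0.28684, i.e. 0.287 to 3 decimal places.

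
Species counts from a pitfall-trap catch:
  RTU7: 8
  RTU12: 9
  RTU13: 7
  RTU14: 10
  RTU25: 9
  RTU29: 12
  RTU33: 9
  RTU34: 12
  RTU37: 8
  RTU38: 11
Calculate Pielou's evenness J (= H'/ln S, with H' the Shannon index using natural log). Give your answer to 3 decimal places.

Total N = 8+9+7+10+9+12+9+12+8+11 = 95, so the proportions are 0.08421, 0.09474, 0.07368, 0.10526, 0.09474, 0.12632, 0.09474, 0.12632, 0.08421, 0.11579 (working shown to 5 dp, full precision carried).
H' = −Σ pᵢ ln pᵢ = −((-0.20837) + (-0.22326) + (-0.19217) + (-0.23698) + (-0.22326) + (-0.26134) + (-0.22326) + (-0.26134) + (-0.20837) + (-0.24964)) = 2.28800.
With S = 10 species, ln S = 2.30259, so J = 2.28800/2.30259 = 0.99367, i.e. 0.994 to 3 decimal places.

0.994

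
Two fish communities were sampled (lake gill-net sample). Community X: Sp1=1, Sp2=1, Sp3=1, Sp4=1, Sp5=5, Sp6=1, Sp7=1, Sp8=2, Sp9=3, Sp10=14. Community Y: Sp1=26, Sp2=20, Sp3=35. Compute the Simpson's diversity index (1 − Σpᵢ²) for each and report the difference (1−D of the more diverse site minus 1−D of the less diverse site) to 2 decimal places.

0.08

Community X: N=30, proportions 0.0333, 0.0333, 0.0333, 0.0333, 0.1667, 0.0333, 0.0333, 0.0667, 0.1, 0.4667, giving 1−D = 0.7333 (working shown to 4 dp, full precision carried).
Community Y: N=81, proportions 0.321, 0.2469, 0.4321, giving 1−D = 0.6493.
Difference = |0.7333 − 0.6493| = 0.0840, i.e. 0.08 to 2 decimal places.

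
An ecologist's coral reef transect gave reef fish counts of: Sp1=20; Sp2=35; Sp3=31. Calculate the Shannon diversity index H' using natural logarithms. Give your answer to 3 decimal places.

Total N = 20+35+31 = 86, so the proportions are 0.23256, 0.40698, 0.36047 (working shown to 5 dp, full precision carried).
Each pᵢ ln pᵢ term: 0.23256×(-1.45862)=-0.33921, 0.40698×(-0.89900)=-0.36587, 0.36047×(-1.02036)=-0.36780.
Sum = -1.07289, so H' = 1.073.

1.073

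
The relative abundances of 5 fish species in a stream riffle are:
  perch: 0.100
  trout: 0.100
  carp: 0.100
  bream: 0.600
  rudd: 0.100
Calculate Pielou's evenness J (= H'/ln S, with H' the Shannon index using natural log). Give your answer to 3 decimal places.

0.763

H' = −Σ pᵢ ln pᵢ = −((-0.23026) + (-0.23026) + (-0.23026) + (-0.30650) + (-0.23026)) = 1.22753 (working shown to 5 dp, full precision carried).
With S = 5 species, ln S = 1.60944, so J = 1.22753/1.60944 = 0.76271, i.e. 0.763 to 3 decimal places.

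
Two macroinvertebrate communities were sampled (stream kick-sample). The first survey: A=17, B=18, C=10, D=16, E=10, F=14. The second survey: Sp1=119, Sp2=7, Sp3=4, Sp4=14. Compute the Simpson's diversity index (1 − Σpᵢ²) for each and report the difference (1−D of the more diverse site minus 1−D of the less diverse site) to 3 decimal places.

0.520

The first survey: N=85, proportions 0.2, 0.21176, 0.11765, 0.18824, 0.11765, 0.16471, giving 1−D = 0.82491 (working shown to 5 dp, full precision carried).
The second survey: N=144, proportions 0.82639, 0.04861, 0.02778, 0.09722, giving 1−D = 0.30449.
Difference = |0.82491 − 0.30449| = 0.52042, i.e. 0.520 to 3 decimal places.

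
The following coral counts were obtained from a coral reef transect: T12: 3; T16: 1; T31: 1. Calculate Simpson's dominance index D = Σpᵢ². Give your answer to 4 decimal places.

Total N = 3+1+1 = 5, so the proportions are 0.6, 0.2, 0.2 (working shown to 6 dp, full precision carried).
D = 0.6² + 0.2² + 0.2² = 0.360000 + 0.040000 + 0.040000 = 0.440000.
To 4 decimal places, D = 0.4400.

0.4400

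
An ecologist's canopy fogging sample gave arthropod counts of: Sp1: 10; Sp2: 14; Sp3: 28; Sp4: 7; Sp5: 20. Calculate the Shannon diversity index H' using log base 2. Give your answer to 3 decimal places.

Total N = 10+14+28+7+20 = 79, so the proportions are 0.12658, 0.17722, 0.35443, 0.08861, 0.25316 (working shown to 5 dp, full precision carried).
Each pᵢ log₂ pᵢ term: 0.12658×(-2.98185)=-0.37745, 0.17722×(-2.49643)=-0.44240, 0.35443×(-1.49643)=-0.53038, 0.08861×(-3.49643)=-0.30981, 0.25316×(-1.98185)=-0.50173.
Sum = -2.16178, so H' = 2.162.

2.162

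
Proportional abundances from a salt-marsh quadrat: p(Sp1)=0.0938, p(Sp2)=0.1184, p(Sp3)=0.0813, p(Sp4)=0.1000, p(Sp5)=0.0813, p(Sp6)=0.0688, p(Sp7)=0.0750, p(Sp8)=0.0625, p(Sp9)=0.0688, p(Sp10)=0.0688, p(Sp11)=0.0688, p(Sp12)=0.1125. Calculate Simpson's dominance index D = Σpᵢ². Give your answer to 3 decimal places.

D = 0.0938² + 0.1184² + 0.0813² + 0.1² + 0.0813² + 0.0688² + 0.075² + 0.0625² + 0.0688² + 0.0688² + 0.0688² + 0.1125² = 0.00880 + 0.01402 + 0.00661 + 0.01000 + 0.00661 + 0.00473 + 0.00562 + 0.00391 + 0.00473 + 0.00473 + 0.00473 + 0.01266 = 0.08716 (working shown to 5 dp, full precision carried).
To 3 decimal places, D = 0.087.

0.087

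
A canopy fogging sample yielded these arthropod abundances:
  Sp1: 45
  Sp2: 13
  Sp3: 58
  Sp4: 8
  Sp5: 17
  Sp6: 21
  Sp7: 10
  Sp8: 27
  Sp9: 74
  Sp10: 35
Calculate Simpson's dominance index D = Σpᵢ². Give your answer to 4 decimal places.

0.1463

Total N = 45+13+58+8+17+21+10+27+74+35 = 308, so the proportions are 0.146104, 0.042208, 0.188312, 0.025974, 0.055195, 0.068182, 0.032468, 0.087662, 0.24026, 0.113636 (working shown to 6 dp, full precision carried).
D = 0.146104² + 0.042208² + 0.188312² + 0.025974² + 0.055195² + 0.068182² + 0.032468² + 0.087662² + 0.24026² + 0.113636² = 0.021346 + 0.001781 + 0.035461 + 0.000675 + 0.003046 + 0.004649 + 0.001054 + 0.007685 + 0.057725 + 0.012913 = 0.146336.
To 4 decimal places, D = 0.1463.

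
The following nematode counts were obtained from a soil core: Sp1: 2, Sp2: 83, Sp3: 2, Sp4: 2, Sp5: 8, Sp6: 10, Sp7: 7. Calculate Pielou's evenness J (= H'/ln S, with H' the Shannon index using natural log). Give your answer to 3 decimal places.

Total N = 2+83+2+2+8+10+7 = 114, so the proportions are 0.01754, 0.72807, 0.01754, 0.01754, 0.07018, 0.08772, 0.0614 (working shown to 5 dp, full precision carried).
H' = −Σ pᵢ ln pᵢ = −((-0.07093) + (-0.23106) + (-0.07093) + (-0.07093) + (-0.18644) + (-0.21347) + (-0.17133)) = 1.01510.
With S = 7 species, ln S = 1.94591, so J = 1.01510/1.94591 = 0.52166, i.e. 0.522 to 3 decimal places.

0.522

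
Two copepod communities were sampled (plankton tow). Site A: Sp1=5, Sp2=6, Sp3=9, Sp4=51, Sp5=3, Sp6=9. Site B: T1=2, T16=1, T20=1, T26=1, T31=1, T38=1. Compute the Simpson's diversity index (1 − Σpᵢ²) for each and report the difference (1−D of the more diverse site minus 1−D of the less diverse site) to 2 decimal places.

Site A: N=83, proportions 0.060241, 0.072289, 0.108434, 0.614458, 0.036145, 0.108434, giving 1−D = 0.588765 (working shown to 6 dp, full precision carried).
Site B: N=7, proportions 0.285714, 0.142857, 0.142857, 0.142857, 0.142857, 0.142857, giving 1−D = 0.816327.
Difference = |0.588765 − 0.816327| = 0.227562, i.e. 0.23 to 2 decimal places.

0.23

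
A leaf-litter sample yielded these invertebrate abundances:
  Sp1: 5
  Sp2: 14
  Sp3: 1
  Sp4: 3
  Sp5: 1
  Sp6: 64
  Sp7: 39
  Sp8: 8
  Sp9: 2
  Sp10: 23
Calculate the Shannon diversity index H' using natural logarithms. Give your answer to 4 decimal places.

1.6535

Total N = 5+14+1+3+1+64+39+8+2+23 = 160, so the proportions are 0.03125, 0.0875, 0.00625, 0.01875, 0.00625, 0.4, 0.24375, 0.05, 0.0125, 0.14375 (working shown to 6 dp, full precision carried).
Each pᵢ ln pᵢ term: 0.03125×(-3.465736)=-0.108304, 0.0875×(-2.436116)=-0.213160, 0.00625×(-5.075174)=-0.031720, 0.01875×(-3.976562)=-0.074561, 0.00625×(-5.075174)=-0.031720, 0.4×(-0.916291)=-0.366516, 0.24375×(-1.411612)=-0.344080, 0.05×(-2.995732)=-0.149787, 0.0125×(-4.382027)=-0.054775, 0.14375×(-1.939680)=-0.278829.
Sum = -1.653452, so H' = 1.6535.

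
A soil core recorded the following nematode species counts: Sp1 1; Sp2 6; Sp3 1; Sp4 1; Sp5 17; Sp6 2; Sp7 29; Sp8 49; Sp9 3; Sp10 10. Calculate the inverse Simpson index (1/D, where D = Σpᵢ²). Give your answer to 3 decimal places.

3.845

Total N = 1+6+1+1+17+2+29+49+3+10 = 119, so the proportions are 0.0084034, 0.0504202, 0.0084034, 0.0084034, 0.1428571, 0.0168067, 0.2436975, 0.4117647, 0.0252101, 0.0840336 (working shown to 7 dp, full precision carried).
D = 0.0084034² + 0.0504202² + 0.0084034² + 0.0084034² + 0.1428571² + 0.0168067² + 0.2436975² + 0.4117647² + 0.0252101² + 0.0840336² = 0.0000706 + 0.0025422 + 0.0000706 + 0.0000706 + 0.0204082 + 0.0002825 + 0.0593885 + 0.1695502 + 0.0006355 + 0.0070616 = 0.2600805.
So 1/D = 3.84496, i.e. 3.845 to 3 decimal places.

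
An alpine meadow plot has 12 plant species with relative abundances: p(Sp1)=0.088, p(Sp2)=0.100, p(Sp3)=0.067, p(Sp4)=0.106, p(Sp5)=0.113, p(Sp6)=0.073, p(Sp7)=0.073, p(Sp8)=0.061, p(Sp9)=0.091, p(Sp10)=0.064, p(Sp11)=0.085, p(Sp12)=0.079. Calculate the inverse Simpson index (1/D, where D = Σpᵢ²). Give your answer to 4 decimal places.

D = 0.088² + 0.1² + 0.067² + 0.106² + 0.113² + 0.073² + 0.073² + 0.061² + 0.091² + 0.064² + 0.085² + 0.079² = 0.007744000 + 0.010000000 + 0.004489000 + 0.011236000 + 0.012769000 + 0.005329000 + 0.005329000 + 0.003721000 + 0.008281000 + 0.004096000 + 0.007225000 + 0.006241000 = 0.086460000 (working shown to 9 dp, full precision carried).
So 1/D = 11.566042, i.e. 11.5660 to 4 decimal places.

11.5660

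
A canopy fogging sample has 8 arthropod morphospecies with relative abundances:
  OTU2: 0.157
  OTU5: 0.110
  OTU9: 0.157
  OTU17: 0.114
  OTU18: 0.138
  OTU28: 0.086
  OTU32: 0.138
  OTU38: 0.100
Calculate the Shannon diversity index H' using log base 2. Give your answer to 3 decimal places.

2.971

Each pᵢ log₂ pᵢ term (working shown to 5 dp, full precision carried): 0.157×(-2.67116)=-0.41937, 0.11×(-3.18442)=-0.35029, 0.157×(-2.67116)=-0.41937, 0.114×(-3.13289)=-0.35715, 0.138×(-2.85726)=-0.39430, 0.086×(-3.53952)=-0.30440, 0.138×(-2.85726)=-0.39430, 0.1×(-3.32193)=-0.33219.
Sum = -2.97138, so H' = 2.971.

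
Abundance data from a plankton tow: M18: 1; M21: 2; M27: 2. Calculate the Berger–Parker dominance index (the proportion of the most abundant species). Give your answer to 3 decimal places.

0.400

Total N = 1+2+2 = 5, so the proportions are 0.2, 0.4, 0.4 (working shown to 5 dp, full precision carried).
The largest proportion is 0.4, i.e. d = 0.400 to 3 decimal places.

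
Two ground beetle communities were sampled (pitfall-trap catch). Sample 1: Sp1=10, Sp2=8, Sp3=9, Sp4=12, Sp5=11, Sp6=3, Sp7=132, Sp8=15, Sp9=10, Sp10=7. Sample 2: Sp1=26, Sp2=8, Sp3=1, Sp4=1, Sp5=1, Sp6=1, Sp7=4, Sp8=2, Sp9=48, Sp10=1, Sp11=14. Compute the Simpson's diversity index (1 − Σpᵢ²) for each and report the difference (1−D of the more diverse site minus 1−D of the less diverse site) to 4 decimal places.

0.1038

Sample 1: N=217, proportions 0.046083, 0.036866, 0.041475, 0.0553, 0.050691, 0.013825, 0.608295, 0.069124, 0.046083, 0.032258, giving 1−D = 0.611013 (working shown to 6 dp, full precision carried).
Sample 2: N=107, proportions 0.242991, 0.074766, 0.009346, 0.009346, 0.009346, 0.009346, 0.037383, 0.018692, 0.448598, 0.009346, 0.130841, giving 1−D = 0.714822.
Difference = |0.611013 − 0.714822| = 0.103809, i.e. 0.1038 to 4 decimal places.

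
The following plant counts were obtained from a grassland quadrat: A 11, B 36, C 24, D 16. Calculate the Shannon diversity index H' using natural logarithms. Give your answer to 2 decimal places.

1.29

Total N = 11+36+24+16 = 87, so the proportions are 0.1264, 0.4138, 0.2759, 0.1839 (working shown to 4 dp, full precision carried).
Each pᵢ ln pᵢ term: 0.1264×(-2.0680)=-0.2615, 0.4138×(-0.8824)=-0.3651, 0.2759×(-1.2879)=-0.3553, 0.1839×(-1.6933)=-0.3114.
Sum = -1.2933, so H' = 1.29.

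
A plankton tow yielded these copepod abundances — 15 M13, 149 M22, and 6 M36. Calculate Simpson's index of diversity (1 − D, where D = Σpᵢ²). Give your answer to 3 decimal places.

0.223

Total N = 15+149+6 = 170, so the proportions are 0.08824, 0.87647, 0.03529 (working shown to 5 dp, full precision carried).
D = 0.08824² + 0.87647² + 0.03529² = 0.00779 + 0.76820 + 0.00125 = 0.77723.
So 1 − D = 0.22277, i.e. 0.223 to 3 decimal places.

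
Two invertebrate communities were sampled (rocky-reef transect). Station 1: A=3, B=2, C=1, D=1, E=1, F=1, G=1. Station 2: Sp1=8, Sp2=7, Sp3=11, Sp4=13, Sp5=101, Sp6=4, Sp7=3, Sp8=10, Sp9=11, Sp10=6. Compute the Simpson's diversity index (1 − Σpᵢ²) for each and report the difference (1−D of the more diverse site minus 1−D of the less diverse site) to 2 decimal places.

Station 1: N=10, proportions 0.3, 0.2, 0.1, 0.1, 0.1, 0.1, 0.1, giving 1−D = 0.8200 (working shown to 4 dp, full precision carried).
Station 2: N=174, proportions 0.046, 0.0402, 0.0632, 0.0747, 0.5805, 0.023, 0.0172, 0.0575, 0.0632, 0.0345, giving 1−D = 0.6404.
Difference = |0.8200 − 0.6404| = 0.1796, i.e. 0.18 to 2 decimal places.

0.18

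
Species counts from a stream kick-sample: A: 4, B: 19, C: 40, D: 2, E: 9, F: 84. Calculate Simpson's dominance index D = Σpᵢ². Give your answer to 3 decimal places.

Total N = 4+19+40+2+9+84 = 158, so the proportions are 0.02532, 0.12025, 0.25316, 0.01266, 0.05696, 0.53165 (working shown to 5 dp, full precision carried).
D = 0.02532² + 0.12025² + 0.25316² + 0.01266² + 0.05696² + 0.53165² = 0.00064 + 0.01446 + 0.06409 + 0.00016 + 0.00324 + 0.28265 = 0.36525.
To 3 decimal places, D = 0.365.

0.365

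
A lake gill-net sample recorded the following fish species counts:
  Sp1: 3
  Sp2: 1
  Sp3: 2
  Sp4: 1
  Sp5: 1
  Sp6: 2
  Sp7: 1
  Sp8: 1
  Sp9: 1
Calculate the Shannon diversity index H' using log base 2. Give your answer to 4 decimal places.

Total N = 3+1+2+1+1+2+1+1+1 = 13, so the proportions are 0.230769, 0.076923, 0.153846, 0.076923, 0.076923, 0.153846, 0.076923, 0.076923, 0.076923 (working shown to 6 dp, full precision carried).
Each pᵢ log₂ pᵢ term: 0.230769×(-2.115477)=-0.488187, 0.076923×(-3.700440)=-0.284649, 0.153846×(-2.700440)=-0.415452, 0.076923×(-3.700440)=-0.284649, 0.076923×(-3.700440)=-0.284649, 0.153846×(-2.700440)=-0.415452, 0.076923×(-3.700440)=-0.284649, 0.076923×(-3.700440)=-0.284649, 0.076923×(-3.700440)=-0.284649.
Sum = -3.026987, so H' = 3.0270.

3.0270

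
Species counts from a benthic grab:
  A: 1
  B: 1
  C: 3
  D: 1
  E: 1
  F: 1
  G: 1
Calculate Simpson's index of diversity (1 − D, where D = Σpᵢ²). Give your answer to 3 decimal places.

Total N = 1+1+3+1+1+1+1 = 9, so the proportions are 0.11111, 0.11111, 0.33333, 0.11111, 0.11111, 0.11111, 0.11111 (working shown to 5 dp, full precision carried).
D = 0.11111² + 0.11111² + 0.33333² + 0.11111² + 0.11111² + 0.11111² + 0.11111² = 0.01235 + 0.01235 + 0.11111 + 0.01235 + 0.01235 + 0.01235 + 0.01235 = 0.18519.
So 1 − D = 0.81481, i.e. 0.815 to 3 decimal places.

0.815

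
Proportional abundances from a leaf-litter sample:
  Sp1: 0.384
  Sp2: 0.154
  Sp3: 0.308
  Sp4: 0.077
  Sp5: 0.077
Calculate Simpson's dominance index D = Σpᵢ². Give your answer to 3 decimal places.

D = 0.384² + 0.154² + 0.308² + 0.077² + 0.077² = 0.14746 + 0.02372 + 0.09486 + 0.00593 + 0.00593 = 0.27789 (working shown to 5 dp, full precision carried).
To 3 decimal places, D = 0.278.

0.278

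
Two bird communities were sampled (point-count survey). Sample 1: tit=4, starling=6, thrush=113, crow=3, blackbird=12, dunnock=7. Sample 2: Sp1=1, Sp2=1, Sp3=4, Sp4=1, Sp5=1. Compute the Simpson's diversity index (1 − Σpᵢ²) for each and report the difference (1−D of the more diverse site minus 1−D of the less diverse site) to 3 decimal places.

Sample 1: N=145, proportions 0.02759, 0.04138, 0.77931, 0.02069, 0.08276, 0.04828, giving 1−D = 0.38059 (working shown to 5 dp, full precision carried).
Sample 2: N=8, proportions 0.125, 0.125, 0.5, 0.125, 0.125, giving 1−D = 0.68750.
Difference = |0.38059 − 0.68750| = 0.30691, i.e. 0.307 to 3 decimal places.

0.307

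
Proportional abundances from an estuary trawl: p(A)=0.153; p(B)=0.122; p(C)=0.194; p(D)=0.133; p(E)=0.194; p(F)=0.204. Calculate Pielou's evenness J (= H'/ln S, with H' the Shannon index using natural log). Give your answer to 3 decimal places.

0.989

H' = −Σ pᵢ ln pᵢ = −((-0.28723) + (-0.25666) + (-0.31814) + (-0.26832) + (-0.31814) + (-0.32429)) = 1.77277 (working shown to 5 dp, full precision carried).
With S = 6 species, ln S = 1.79176, so J = 1.77277/1.79176 = 0.98940, i.e. 0.989 to 3 decimal places.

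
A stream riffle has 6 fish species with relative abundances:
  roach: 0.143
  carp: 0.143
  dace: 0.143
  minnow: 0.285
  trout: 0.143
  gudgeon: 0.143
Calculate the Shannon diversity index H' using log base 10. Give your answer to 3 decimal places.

Each pᵢ log₁₀ pᵢ term (working shown to 5 dp, full precision carried): 0.143×(-0.84466)=-0.12079, 0.143×(-0.84466)=-0.12079, 0.143×(-0.84466)=-0.12079, 0.285×(-0.54516)=-0.15537, 0.143×(-0.84466)=-0.12079, 0.143×(-0.84466)=-0.12079.
Sum = -0.75930, so H' = 0.759.

0.759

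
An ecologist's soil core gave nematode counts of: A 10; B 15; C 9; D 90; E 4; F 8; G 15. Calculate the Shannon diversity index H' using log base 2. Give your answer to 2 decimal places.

Total N = 10+15+9+90+4+8+15 = 151, so the proportions are 0.0662, 0.0993, 0.0596, 0.596, 0.0265, 0.053, 0.0993 (working shown to 4 dp, full precision carried).
Each pᵢ log₂ pᵢ term: 0.0662×(-3.9165)=-0.2594, 0.0993×(-3.3315)=-0.3309, 0.0596×(-4.0685)=-0.2425, 0.596×(-0.7466)=-0.4450, 0.0265×(-5.2384)=-0.1388, 0.053×(-4.2384)=-0.2246, 0.0993×(-3.3315)=-0.3309.
Sum = -1.9720, so H' = 1.97.

1.97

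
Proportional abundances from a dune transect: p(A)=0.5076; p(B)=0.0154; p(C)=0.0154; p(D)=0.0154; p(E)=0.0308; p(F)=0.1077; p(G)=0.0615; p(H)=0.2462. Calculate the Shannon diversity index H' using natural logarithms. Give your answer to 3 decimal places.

1.401

Each pᵢ ln pᵢ term (working shown to 5 dp, full precision carried): 0.5076×(-0.67806)=-0.34418, 0.0154×(-4.17339)=-0.06427, 0.0154×(-4.17339)=-0.06427, 0.0154×(-4.17339)=-0.06427, 0.0308×(-3.48024)=-0.10719, 0.1077×(-2.22841)=-0.24000, 0.0615×(-2.78872)=-0.17151, 0.2462×(-1.40161)=-0.34508.
Sum = -1.40077, so H' = 1.401.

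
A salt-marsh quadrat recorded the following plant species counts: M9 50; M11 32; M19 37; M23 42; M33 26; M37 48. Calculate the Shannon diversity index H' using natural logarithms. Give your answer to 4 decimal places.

Total N = 50+32+37+42+26+48 = 235, so the proportions are 0.212766, 0.13617, 0.157447, 0.178723, 0.110638, 0.204255 (working shown to 6 dp, full precision carried).
Each pᵢ ln pᵢ term: 0.212766×(-1.547563)=-0.329269, 0.13617×(-1.993850)=-0.271503, 0.157447×(-1.848668)=-0.291067, 0.178723×(-1.721916)=-0.307747, 0.110638×(-2.201489)=-0.243569, 0.204255×(-1.588385)=-0.324436.
Sum = -1.767590, so H' = 1.7676.

1.7676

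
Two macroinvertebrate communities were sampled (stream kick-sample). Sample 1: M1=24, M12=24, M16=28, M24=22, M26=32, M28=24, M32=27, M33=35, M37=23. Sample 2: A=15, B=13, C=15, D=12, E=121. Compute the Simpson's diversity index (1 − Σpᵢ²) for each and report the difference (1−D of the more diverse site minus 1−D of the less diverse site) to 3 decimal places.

Sample 1: N=239, proportions 0.10042, 0.10042, 0.11715, 0.09205, 0.13389, 0.10042, 0.11297, 0.14644, 0.09623, giving 1−D = 0.88615 (working shown to 5 dp, full precision carried).
Sample 2: N=176, proportions 0.08523, 0.07386, 0.08523, 0.06818, 0.6875, giving 1−D = 0.50271.
Difference = |0.88615 − 0.50271| = 0.38344, i.e. 0.383 to 3 decimal places.

0.383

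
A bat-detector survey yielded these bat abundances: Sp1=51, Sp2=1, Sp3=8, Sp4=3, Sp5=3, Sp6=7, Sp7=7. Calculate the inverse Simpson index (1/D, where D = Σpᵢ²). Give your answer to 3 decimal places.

2.301

Total N = 51+1+8+3+3+7+7 = 80, so the proportions are 0.6375, 0.0125, 0.1, 0.0375, 0.0375, 0.0875, 0.0875 (working shown to 6 dp, full precision carried).
D = 0.6375² + 0.0125² + 0.1² + 0.0375² + 0.0375² + 0.0875² + 0.0875² = 0.406406 + 0.000156 + 0.010000 + 0.001406 + 0.001406 + 0.007656 + 0.007656 = 0.434687.
So 1/D = 2.30050, i.e. 2.301 to 3 decimal places.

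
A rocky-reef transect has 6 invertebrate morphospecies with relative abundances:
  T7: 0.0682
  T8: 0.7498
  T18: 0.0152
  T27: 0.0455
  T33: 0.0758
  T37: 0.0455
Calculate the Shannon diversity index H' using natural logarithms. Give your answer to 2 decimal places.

Each pᵢ ln pᵢ term (working shown to 4 dp, full precision carried): 0.0682×(-2.6853)=-0.1831, 0.7498×(-0.2879)=-0.2159, 0.0152×(-4.1865)=-0.0636, 0.0455×(-3.0900)=-0.1406, 0.0758×(-2.5797)=-0.1955, 0.0455×(-3.0900)=-0.1406.
Sum = -0.9394, so H' = 0.94.

0.94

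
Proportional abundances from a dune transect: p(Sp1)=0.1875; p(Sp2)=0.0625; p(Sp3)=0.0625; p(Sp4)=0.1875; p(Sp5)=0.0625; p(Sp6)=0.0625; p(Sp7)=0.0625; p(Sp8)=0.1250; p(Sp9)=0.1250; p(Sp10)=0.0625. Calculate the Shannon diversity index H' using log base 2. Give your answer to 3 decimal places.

3.156

Each pᵢ log₂ pᵢ term (working shown to 5 dp, full precision carried): 0.1875×(-2.41504)=-0.45282, 0.0625×(-4.00000)=-0.25000, 0.0625×(-4.00000)=-0.25000, 0.1875×(-2.41504)=-0.45282, 0.0625×(-4.00000)=-0.25000, 0.0625×(-4.00000)=-0.25000, 0.0625×(-4.00000)=-0.25000, 0.125×(-3.00000)=-0.37500, 0.125×(-3.00000)=-0.37500, 0.0625×(-4.00000)=-0.25000.
Sum = -3.15564, so H' = 3.156.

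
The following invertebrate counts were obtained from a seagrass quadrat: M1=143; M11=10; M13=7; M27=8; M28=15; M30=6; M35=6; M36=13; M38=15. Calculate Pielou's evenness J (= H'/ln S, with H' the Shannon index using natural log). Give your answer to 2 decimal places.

0.63

Total N = 143+10+7+8+15+6+6+13+15 = 223, so the proportions are 0.6413, 0.0448, 0.0314, 0.0359, 0.0673, 0.0269, 0.0269, 0.0583, 0.0673 (working shown to 4 dp, full precision carried).
H' = −Σ pᵢ ln pᵢ = −((-0.2849) + (-0.1392) + (-0.1086) + (-0.1194) + (-0.1816) + (-0.0973) + (-0.0973) + (-0.1657) + (-0.1816)) = 1.3755.
With S = 9 species, ln S = 2.1972, so J = 1.3755/2.1972 = 0.6260, i.e. 0.63 to 2 decimal places.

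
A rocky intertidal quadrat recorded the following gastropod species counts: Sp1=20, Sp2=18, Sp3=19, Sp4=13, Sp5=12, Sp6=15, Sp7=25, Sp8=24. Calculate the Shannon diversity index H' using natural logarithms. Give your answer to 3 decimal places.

2.049

Total N = 20+18+19+13+12+15+25+24 = 146, so the proportions are 0.13699, 0.12329, 0.13014, 0.08904, 0.08219, 0.10274, 0.17123, 0.16438 (working shown to 5 dp, full precision carried).
Each pᵢ ln pᵢ term: 0.13699×(-1.98787)=-0.27231, 0.12329×(-2.09323)=-0.25807, 0.13014×(-2.03917)=-0.26537, 0.08904×(-2.41866)=-0.21536, 0.08219×(-2.49870)=-0.20537, 0.10274×(-2.27556)=-0.23379, 0.17123×(-1.76473)=-0.30218, 0.16438×(-1.80555)=-0.29680.
Sum = -2.04926, so H' = 2.049.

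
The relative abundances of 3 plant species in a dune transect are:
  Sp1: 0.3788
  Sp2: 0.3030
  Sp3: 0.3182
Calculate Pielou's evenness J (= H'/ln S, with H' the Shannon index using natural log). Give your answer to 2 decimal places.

H' = −Σ pᵢ ln pᵢ = −((-0.3677) + (-0.3618) + (-0.3644)) = 1.0939 (working shown to 4 dp, full precision carried).
With S = 3 species, ln S = 1.0986, so J = 1.0939/1.0986 = 0.9957, i.e. 1.00 to 2 decimal places.

1.00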